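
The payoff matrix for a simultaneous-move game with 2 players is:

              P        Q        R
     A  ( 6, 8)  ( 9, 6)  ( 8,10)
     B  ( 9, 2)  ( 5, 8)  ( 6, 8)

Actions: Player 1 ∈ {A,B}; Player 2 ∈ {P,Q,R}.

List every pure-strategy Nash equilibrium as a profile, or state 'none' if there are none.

Nash profiles: (A,R)

(A,P): not NE [P1→B gives 9>6; P2→R gives 10>8]
(A,Q): not NE [P2→R gives 10>6]
(A,R): NE
(B,P): not NE [P2→R gives 8>2]
(B,Q): not NE [P1→A gives 9>5]
(B,R): not NE [P1→A gives 8>6]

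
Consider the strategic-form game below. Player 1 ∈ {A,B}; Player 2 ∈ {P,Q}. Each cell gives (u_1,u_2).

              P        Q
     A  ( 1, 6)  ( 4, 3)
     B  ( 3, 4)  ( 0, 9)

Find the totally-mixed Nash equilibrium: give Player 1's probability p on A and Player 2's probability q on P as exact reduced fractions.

(p,q) = (5/8, 2/3)

P1 indiff ⇒ q·1+(1-q)·4 = q·3+(1-q)·0 ⇒ q(-2) = (1-q)(-4) ⇒ q = 2/3
P2 indiff ⇒ p·6+(1-p)·4 = p·3+(1-p)·9 ⇒ p(3) = (1-p)(5) ⇒ p = 5/8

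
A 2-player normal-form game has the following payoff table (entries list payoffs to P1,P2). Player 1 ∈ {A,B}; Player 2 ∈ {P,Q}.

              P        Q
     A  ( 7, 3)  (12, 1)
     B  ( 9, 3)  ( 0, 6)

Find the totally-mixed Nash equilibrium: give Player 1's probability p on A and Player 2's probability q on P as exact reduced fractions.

(p,q) = (3/5, 6/7)

P1 indiff ⇒ q·7+(1-q)·12 = q·9+(1-q)·0 ⇒ q(-2) = (1-q)(-12) ⇒ q = 6/7
P2 indiff ⇒ p·3+(1-p)·3 = p·1+(1-p)·6 ⇒ p(2) = (1-p)(3) ⇒ p = 3/5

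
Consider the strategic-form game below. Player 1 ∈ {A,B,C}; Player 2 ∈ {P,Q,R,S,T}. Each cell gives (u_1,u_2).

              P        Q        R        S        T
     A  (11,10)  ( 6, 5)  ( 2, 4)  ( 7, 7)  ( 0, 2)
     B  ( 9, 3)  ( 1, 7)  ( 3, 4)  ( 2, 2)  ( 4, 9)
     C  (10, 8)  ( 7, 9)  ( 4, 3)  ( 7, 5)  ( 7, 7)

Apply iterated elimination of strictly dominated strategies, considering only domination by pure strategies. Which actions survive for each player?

Survivors P1:{A,C} P2:{P,Q}

P1 drop B (C beats it: P:10>9 Q:7>1 R:4>3 S:7>2 T:7>4)
P2 drop R (P beats it: A:10>4 C:8>3)
P2 drop S (P beats it: A:10>7 C:8>5)
P2 drop T (P beats it: A:10>2 C:8>7)
P1→{A,C} P2→{P,Q}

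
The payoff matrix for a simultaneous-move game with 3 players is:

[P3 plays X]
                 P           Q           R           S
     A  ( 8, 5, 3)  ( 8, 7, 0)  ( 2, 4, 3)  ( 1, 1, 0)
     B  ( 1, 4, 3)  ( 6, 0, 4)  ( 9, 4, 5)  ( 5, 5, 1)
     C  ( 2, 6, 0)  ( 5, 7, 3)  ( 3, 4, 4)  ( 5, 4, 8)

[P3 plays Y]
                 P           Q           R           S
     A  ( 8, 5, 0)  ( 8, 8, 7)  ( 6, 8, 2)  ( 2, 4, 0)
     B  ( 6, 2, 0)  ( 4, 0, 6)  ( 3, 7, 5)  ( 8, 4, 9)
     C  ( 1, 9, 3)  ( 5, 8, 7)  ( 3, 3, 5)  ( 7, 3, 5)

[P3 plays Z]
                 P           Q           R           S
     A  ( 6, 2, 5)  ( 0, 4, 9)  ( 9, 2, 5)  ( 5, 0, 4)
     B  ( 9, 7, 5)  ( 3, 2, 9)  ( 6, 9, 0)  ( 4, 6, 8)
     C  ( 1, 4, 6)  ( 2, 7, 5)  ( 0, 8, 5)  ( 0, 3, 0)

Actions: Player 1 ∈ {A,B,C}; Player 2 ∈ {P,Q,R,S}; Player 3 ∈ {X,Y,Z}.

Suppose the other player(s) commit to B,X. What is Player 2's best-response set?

u_2(P vs B,X) = 4
u_2(Q vs B,X) = 0
u_2(R vs B,X) = 4
u_2(S vs B,X) = 5
max payoff 5 at {S}

argmax u_2 = {S}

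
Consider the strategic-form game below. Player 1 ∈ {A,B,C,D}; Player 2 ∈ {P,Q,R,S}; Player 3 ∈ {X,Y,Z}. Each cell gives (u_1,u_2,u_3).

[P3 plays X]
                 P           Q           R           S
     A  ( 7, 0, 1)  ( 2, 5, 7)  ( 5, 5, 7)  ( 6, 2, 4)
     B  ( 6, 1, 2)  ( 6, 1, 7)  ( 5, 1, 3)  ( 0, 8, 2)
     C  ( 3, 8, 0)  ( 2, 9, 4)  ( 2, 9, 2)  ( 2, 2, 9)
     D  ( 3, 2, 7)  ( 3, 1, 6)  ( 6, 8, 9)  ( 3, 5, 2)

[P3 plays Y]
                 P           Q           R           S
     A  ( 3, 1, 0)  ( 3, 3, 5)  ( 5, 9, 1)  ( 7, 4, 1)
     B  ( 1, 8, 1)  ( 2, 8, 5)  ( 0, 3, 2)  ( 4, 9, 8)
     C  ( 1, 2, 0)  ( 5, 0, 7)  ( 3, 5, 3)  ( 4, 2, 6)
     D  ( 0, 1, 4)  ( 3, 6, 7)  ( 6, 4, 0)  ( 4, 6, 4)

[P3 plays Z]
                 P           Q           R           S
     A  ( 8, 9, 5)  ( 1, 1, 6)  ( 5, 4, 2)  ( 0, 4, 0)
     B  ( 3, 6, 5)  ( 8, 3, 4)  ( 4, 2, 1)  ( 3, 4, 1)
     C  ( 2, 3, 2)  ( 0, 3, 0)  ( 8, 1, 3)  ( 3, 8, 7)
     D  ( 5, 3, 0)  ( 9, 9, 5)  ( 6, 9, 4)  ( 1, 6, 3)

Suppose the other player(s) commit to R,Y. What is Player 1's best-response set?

P1 best: {D}

u_1(A vs R,Y) = 5
u_1(B vs R,Y) = 0
u_1(C vs R,Y) = 3
u_1(D vs R,Y) = 6
max payoff 6 at {D}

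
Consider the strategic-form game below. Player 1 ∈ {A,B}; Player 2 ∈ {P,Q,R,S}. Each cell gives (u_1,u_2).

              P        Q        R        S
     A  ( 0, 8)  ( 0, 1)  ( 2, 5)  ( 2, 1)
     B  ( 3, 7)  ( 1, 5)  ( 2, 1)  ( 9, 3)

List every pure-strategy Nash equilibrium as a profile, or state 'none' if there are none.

(A,P): not NE [P1→B gives 3>0]
(A,Q): not NE [P1→B gives 1>0; P2→P gives 8>1]
(A,R): not NE [P2→P gives 8>5]
(A,S): not NE [P1→B gives 9>2; P2→P gives 8>1]
(B,P): NE
(B,Q): not NE [P2→P gives 7>5]
(B,R): not NE [P2→P gives 7>1]
(B,S): not NE [P2→P gives 7>3]

NE set: (B,P)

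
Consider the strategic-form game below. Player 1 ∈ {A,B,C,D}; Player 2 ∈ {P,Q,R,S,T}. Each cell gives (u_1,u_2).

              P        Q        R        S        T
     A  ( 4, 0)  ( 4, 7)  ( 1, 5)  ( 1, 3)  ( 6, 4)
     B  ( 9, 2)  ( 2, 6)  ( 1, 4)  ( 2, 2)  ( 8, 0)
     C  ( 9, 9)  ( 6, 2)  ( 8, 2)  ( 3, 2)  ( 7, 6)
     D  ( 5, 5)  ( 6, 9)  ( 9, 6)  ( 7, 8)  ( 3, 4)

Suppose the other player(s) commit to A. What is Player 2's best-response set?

P2 best: {Q}

u_2(P vs A) = 0
u_2(Q vs A) = 7
u_2(R vs A) = 5
u_2(S vs A) = 3
u_2(T vs A) = 4
max payoff 7 at {Q}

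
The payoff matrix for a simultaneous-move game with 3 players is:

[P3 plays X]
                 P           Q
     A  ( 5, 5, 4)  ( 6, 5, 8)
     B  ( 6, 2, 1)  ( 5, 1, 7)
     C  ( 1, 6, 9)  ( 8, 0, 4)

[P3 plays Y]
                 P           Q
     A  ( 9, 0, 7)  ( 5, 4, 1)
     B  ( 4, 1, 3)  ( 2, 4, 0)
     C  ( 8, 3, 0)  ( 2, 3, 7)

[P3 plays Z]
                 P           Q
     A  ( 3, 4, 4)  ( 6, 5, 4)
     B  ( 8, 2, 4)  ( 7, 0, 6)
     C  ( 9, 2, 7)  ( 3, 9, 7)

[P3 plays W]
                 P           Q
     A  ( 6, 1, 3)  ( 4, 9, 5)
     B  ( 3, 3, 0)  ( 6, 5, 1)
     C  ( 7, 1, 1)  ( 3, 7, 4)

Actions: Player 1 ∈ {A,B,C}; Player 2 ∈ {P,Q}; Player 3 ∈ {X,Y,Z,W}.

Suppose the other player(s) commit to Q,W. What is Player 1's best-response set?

u_1(A vs Q,W) = 4
u_1(B vs Q,W) = 6
u_1(C vs Q,W) = 3
max payoff 6 at {B}

P1 best: {B}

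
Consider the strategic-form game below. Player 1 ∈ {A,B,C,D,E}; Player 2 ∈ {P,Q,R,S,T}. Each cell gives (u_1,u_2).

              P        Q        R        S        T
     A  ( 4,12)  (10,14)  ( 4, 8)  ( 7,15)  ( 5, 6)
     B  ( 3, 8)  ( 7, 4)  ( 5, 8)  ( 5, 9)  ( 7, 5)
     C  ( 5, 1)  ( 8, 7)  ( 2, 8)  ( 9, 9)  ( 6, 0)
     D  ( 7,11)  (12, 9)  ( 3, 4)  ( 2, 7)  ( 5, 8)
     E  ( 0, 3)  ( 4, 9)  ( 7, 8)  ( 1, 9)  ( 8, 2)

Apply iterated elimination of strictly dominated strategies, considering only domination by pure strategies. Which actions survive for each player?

P2 drop R (S beats it: A:15>8 B:9>8 C:9>8 D:7>4 E:9>8)
P2 drop T (P beats it: A:12>6 B:8>5 C:1>0 D:11>8 E:3>2)
P1 drop B (A beats it: P:4>3 Q:10>7 S:7>5)
P1 drop E (A beats it: P:4>0 Q:10>4 S:7>1)
P1→{A,C,D} P2→{P,Q,S}

IESDS → P1:{A,C,D} P2:{P,Q,S}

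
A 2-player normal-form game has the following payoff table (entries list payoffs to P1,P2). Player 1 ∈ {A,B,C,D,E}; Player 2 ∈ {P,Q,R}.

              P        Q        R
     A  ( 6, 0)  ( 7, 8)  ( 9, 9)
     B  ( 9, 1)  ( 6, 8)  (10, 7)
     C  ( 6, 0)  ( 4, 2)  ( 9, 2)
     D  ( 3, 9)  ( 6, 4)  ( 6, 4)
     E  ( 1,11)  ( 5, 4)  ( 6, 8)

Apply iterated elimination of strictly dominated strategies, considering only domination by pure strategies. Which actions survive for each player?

Remaining: P1:{A,B} P2:{Q,R}

P1 drop C (B beats it: P:9>6 Q:6>4 R:10>9)
P1 drop D (A beats it: P:6>3 Q:7>6 R:9>6)
P1 drop E (A beats it: P:6>1 Q:7>5 R:9>6)
P2 drop P (Q beats it: A:8>0 B:8>1)
P1→{A,B} P2→{Q,R}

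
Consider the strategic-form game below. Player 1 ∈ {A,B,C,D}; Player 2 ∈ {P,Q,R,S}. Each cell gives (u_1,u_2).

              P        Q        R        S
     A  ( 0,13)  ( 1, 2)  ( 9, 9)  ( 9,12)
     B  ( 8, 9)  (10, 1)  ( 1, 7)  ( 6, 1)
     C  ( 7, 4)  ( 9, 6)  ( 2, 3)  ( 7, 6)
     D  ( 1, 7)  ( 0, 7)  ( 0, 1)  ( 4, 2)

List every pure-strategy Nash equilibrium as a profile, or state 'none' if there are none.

(A,P): not NE [P1→B gives 8>0]
(A,Q): not NE [P1→B gives 10>1; P2→P gives 13>2]
(A,R): not NE [P2→P gives 13>9]
(A,S): not NE [P2→P gives 13>12]
(B,P): NE
(B,Q): not NE [P2→P gives 9>1]
(B,R): not NE [P1→A gives 9>1; P2→P gives 9>7]
(B,S): not NE [P1→A gives 9>6; P2→P gives 9>1]
(C,P): not NE [P1→B gives 8>7; P2→S gives 6>4]
(C,Q): not NE [P1→B gives 10>9]
(C,R): not NE [P1→A gives 9>2; P2→S gives 6>3]
(C,S): not NE [P1→A gives 9>7]
(D,P): not NE [P1→B gives 8>1]
(D,Q): not NE [P1→B gives 10>0]
(D,R): not NE [P1→A gives 9>0; P2→Q gives 7>1]
(D,S): not NE [P1→A gives 9>4; P2→Q gives 7>2]

Nash profiles: (B,P)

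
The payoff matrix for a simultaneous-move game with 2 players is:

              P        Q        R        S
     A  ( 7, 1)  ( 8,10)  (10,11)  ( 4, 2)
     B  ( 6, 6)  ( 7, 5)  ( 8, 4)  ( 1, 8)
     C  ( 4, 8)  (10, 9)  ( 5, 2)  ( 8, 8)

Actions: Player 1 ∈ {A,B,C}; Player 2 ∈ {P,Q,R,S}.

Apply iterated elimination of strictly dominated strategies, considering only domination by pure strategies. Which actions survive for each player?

IESDS → P1:{A,C} P2:{Q,R}

P1 drop B (A beats it: P:7>6 Q:8>7 R:10>8 S:4>1)
P2 drop P (Q beats it: A:10>1 C:9>8)
P2 drop S (Q beats it: A:10>2 C:9>8)
P1→{A,C} P2→{Q,R}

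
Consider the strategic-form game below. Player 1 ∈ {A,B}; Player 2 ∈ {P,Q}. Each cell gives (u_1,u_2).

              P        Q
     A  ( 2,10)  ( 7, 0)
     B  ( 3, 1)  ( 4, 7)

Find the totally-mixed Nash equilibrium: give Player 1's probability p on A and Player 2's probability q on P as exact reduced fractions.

p=3/8, q=3/4

P1 indiff ⇒ q·2+(1-q)·7 = q·3+(1-q)·4 ⇒ q(-1) = (1-q)(-3) ⇒ q = 3/4
P2 indiff ⇒ p·10+(1-p)·1 = p·0+(1-p)·7 ⇒ p(10) = (1-p)(6) ⇒ p = 3/8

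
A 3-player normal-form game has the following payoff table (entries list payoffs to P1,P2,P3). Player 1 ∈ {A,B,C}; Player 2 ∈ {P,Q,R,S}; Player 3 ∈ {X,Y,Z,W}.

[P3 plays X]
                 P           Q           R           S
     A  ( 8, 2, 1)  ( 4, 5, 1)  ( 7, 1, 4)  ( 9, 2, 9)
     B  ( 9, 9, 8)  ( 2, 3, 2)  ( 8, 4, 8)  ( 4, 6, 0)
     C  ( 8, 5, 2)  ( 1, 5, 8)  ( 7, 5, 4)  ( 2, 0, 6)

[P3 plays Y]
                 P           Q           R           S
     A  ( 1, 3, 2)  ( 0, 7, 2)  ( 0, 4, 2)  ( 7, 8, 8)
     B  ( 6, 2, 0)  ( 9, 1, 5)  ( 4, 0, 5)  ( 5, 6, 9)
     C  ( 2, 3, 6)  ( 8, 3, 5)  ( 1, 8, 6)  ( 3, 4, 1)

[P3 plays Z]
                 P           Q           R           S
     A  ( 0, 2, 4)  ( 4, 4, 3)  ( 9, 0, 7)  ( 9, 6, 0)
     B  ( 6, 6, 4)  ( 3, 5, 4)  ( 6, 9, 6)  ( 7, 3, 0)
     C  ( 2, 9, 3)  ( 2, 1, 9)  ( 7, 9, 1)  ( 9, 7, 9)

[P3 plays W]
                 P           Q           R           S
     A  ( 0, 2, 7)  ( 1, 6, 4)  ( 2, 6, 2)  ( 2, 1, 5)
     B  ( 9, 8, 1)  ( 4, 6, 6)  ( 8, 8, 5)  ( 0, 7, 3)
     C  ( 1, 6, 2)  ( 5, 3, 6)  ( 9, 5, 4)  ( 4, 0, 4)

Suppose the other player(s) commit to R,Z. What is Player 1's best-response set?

BR_1 = {A}

u_1(A vs R,Z) = 9
u_1(B vs R,Z) = 6
u_1(C vs R,Z) = 7
max payoff 9 at {A}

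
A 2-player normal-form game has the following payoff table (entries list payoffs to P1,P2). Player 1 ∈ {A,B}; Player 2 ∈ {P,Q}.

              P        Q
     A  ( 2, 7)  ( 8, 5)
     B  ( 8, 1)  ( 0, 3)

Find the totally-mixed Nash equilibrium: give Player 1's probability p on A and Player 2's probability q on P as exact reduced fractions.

(p,q) = (1/2, 4/7)

P1 indiff ⇒ q·2+(1-q)·8 = q·8+(1-q)·0 ⇒ q(-6) = (1-q)(-8) ⇒ q = 4/7
P2 indiff ⇒ p·7+(1-p)·1 = p·5+(1-p)·3 ⇒ p(2) = (1-p)(2) ⇒ p = 1/2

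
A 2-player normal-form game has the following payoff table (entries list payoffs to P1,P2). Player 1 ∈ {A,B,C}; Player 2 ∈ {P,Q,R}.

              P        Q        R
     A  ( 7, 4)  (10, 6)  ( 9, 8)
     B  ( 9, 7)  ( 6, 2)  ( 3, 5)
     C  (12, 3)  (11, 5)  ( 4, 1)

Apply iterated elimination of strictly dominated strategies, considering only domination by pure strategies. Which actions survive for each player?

Survivors P1:{A,C} P2:{Q,R}

P1 drop B (C beats it: P:12>9 Q:11>6 R:4>3)
P2 drop P (Q beats it: A:6>4 C:5>3)
P1→{A,C} P2→{Q,R}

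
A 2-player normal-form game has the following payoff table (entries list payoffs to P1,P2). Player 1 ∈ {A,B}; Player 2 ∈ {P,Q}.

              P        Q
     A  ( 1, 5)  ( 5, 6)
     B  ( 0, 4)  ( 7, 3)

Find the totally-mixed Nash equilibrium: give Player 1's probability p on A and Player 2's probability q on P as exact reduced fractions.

P1 indiff ⇒ q·1+(1-q)·5 = q·0+(1-q)·7 ⇒ q(1) = (1-q)(2) ⇒ q = 2/3
P2 indiff ⇒ p·5+(1-p)·4 = p·6+(1-p)·3 ⇒ p(-1) = (1-p)(-1) ⇒ p = 1/2

P1 mixes 1/2 on A; P2 mixes 2/3 on P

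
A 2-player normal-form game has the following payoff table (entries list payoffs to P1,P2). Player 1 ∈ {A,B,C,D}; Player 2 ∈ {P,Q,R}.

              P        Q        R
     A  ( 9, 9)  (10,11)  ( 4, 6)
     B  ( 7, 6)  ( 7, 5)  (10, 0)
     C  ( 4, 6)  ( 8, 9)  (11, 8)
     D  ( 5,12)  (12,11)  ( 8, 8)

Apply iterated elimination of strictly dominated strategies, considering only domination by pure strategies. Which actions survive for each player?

IESDS → P1:{A,D} P2:{P,Q}

P2 drop R (Q beats it: A:11>6 B:5>0 C:9>8 D:11>8)
P1 drop B (A beats it: P:9>7 Q:10>7)
P1 drop C (A beats it: P:9>4 Q:10>8)
P1→{A,D} P2→{P,Q}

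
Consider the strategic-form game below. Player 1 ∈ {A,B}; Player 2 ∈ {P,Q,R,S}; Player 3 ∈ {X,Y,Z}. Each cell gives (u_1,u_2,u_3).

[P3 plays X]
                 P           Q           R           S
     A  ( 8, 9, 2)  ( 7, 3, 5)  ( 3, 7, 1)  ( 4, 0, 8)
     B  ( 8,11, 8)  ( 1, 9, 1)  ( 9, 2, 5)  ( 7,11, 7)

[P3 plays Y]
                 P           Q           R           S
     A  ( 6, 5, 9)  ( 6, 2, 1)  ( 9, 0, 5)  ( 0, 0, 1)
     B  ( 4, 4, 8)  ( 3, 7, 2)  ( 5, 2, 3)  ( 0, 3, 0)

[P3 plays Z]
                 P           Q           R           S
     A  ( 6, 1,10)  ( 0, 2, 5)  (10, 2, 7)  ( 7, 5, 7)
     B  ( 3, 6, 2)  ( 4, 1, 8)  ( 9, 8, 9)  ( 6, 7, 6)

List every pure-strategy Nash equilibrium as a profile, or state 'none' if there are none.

(A,P,X): not NE [P3→Z gives 10>2]
(A,P,Y): not NE [P3→Z gives 10>9]
(A,P,Z): not NE [P2→S gives 5>1]
(A,Q,X): not NE [P2→P gives 9>3]
(A,Q,Y): not NE [P2→P gives 5>2; P3→Z gives 5>1]
(A,Q,Z): not NE [P1→B gives 4>0; P2→S gives 5>2]
(A,R,X): not NE [P1→B gives 9>3; P2→P gives 9>7; P3→Z gives 7>1]
(A,R,Y): not NE [P2→P gives 5>0; P3→Z gives 7>5]
(A,R,Z): not NE [P2→S gives 5>2]
(A,S,X): not NE [P1→B gives 7>4; P2→P gives 9>0]
(A,S,Y): not NE [P2→P gives 5>0; P3→X gives 8>1]
(A,S,Z): not NE [P3→X gives 8>7]
(B,P,X): NE
(B,P,Y): not NE [P1→A gives 6>4; P2→Q gives 7>4]
(B,P,Z): not NE [P1→A gives 6>3; P2→R gives 8>6; P3→Y gives 8>2]
(B,Q,X): not NE [P1→A gives 7>1; P2→S gives 11>9; P3→Z gives 8>1]
(B,Q,Y): not NE [P1→A gives 6>3; P3→Z gives 8>2]
(B,Q,Z): not NE [P2→R gives 8>1]
(B,R,X): not NE [P2→S gives 11>2; P3→Z gives 9>5]
(B,R,Y): not NE [P1→A gives 9>5; P2→Q gives 7>2; P3→Z gives 9>3]
(B,R,Z): not NE [P1→A gives 10>9]
(B,S,X): NE
(B,S,Y): not NE [P2→Q gives 7>3; P3→X gives 7>0]
(B,S,Z): not NE [P1→A gives 7>6; P2→R gives 8>7; P3→X gives 7>6]

Nash profiles: (B,P,X), (B,S,X)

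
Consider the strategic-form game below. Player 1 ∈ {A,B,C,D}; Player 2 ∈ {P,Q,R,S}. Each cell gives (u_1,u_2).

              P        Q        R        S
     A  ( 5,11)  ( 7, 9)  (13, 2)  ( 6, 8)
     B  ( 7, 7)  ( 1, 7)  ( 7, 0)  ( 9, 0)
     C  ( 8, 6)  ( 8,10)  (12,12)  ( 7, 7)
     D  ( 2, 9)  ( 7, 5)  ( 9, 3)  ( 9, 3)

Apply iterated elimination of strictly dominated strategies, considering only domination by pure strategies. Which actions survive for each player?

Remaining: P1:{A,C} P2:{P,Q,R}

P2 drop S (Q beats it: A:9>8 B:7>0 C:10>7 D:5>3)
P1 drop B (C beats it: P:8>7 Q:8>1 R:12>7)
P1 drop D (C beats it: P:8>2 Q:8>7 R:12>9)
P1→{A,C} P2→{P,Q,R}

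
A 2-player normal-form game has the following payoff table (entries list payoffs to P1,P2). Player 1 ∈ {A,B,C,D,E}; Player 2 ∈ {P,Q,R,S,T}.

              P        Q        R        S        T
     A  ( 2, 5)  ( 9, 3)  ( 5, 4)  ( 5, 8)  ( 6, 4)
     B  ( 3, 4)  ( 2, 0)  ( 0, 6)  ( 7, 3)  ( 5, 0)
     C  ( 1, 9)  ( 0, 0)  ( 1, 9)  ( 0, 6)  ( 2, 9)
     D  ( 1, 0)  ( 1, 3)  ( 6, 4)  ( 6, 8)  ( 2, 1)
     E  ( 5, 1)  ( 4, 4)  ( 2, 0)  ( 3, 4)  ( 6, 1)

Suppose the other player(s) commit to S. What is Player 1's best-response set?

u_1(A vs S) = 5
u_1(B vs S) = 7
u_1(C vs S) = 0
u_1(D vs S) = 6
u_1(E vs S) = 3
max payoff 7 at {B}

BR_1 = {B}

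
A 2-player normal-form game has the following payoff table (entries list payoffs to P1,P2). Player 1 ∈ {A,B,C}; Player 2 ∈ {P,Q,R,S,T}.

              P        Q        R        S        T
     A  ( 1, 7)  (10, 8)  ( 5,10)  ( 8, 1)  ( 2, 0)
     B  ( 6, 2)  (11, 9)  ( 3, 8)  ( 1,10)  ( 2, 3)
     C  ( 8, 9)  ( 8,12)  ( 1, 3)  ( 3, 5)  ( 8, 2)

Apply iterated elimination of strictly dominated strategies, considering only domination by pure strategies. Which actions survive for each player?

IESDS → P1:{A,B} P2:{Q,R,S}

P2 drop P (Q beats it: A:8>7 B:9>2 C:12>9)
P2 drop T (Q beats it: A:8>0 B:9>3 C:12>2)
P1 drop C (A beats it: Q:10>8 R:5>1 S:8>3)
P1→{A,B} P2→{Q,R,S}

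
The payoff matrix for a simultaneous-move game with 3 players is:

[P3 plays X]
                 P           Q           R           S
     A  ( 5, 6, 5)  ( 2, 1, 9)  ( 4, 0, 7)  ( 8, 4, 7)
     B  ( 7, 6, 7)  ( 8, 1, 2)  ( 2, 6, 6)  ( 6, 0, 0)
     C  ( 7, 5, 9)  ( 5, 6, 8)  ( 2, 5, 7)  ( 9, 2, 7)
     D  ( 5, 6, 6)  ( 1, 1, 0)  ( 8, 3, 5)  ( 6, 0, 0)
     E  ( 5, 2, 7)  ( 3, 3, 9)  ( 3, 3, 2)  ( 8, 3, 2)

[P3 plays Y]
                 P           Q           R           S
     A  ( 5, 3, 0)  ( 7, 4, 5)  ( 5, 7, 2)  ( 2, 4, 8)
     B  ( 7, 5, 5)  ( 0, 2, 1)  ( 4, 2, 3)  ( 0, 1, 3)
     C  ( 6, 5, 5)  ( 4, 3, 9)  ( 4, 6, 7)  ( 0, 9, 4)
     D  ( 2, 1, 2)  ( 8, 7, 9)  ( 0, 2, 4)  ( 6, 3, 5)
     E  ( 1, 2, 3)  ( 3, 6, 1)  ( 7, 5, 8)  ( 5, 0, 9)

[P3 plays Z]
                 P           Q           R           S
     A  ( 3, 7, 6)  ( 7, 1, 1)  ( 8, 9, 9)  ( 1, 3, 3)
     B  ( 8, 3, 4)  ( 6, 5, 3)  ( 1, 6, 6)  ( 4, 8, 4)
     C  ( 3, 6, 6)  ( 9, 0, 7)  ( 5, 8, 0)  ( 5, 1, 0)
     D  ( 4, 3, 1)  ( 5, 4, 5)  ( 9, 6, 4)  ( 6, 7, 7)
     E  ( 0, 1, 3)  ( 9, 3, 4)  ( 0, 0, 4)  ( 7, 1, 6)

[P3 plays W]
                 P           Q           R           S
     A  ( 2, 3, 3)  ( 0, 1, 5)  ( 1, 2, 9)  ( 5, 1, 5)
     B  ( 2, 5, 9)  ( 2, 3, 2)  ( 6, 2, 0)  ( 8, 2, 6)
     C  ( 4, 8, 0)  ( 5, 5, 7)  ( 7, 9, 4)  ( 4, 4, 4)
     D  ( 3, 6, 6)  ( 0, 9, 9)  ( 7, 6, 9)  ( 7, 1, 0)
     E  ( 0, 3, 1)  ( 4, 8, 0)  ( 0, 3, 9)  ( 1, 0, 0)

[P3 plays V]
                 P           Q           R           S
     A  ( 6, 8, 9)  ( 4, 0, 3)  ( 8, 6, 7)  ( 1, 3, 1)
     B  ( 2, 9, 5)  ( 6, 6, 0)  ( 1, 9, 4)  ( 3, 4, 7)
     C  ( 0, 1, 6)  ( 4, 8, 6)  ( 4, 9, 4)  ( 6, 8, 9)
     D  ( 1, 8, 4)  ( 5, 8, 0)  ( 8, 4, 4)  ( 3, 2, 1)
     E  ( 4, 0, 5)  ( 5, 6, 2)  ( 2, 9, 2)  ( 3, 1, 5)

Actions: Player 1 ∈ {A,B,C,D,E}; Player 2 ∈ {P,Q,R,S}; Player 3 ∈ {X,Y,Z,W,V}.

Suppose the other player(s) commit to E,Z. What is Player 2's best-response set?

argmax u_2 = {Q}

u_2(P vs E,Z) = 1
u_2(Q vs E,Z) = 3
u_2(R vs E,Z) = 0
u_2(S vs E,Z) = 1
max payoff 3 at {Q}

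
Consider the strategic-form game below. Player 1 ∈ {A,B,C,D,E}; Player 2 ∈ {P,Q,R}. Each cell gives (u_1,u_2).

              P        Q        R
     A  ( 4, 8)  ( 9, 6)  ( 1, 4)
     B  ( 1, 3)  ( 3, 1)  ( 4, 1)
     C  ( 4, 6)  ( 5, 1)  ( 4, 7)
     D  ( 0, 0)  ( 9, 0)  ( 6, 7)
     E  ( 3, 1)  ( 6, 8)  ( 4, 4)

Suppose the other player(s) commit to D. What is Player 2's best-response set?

BR_2 = {R}

u_2(P vs D) = 0
u_2(Q vs D) = 0
u_2(R vs D) = 7
max payoff 7 at {R}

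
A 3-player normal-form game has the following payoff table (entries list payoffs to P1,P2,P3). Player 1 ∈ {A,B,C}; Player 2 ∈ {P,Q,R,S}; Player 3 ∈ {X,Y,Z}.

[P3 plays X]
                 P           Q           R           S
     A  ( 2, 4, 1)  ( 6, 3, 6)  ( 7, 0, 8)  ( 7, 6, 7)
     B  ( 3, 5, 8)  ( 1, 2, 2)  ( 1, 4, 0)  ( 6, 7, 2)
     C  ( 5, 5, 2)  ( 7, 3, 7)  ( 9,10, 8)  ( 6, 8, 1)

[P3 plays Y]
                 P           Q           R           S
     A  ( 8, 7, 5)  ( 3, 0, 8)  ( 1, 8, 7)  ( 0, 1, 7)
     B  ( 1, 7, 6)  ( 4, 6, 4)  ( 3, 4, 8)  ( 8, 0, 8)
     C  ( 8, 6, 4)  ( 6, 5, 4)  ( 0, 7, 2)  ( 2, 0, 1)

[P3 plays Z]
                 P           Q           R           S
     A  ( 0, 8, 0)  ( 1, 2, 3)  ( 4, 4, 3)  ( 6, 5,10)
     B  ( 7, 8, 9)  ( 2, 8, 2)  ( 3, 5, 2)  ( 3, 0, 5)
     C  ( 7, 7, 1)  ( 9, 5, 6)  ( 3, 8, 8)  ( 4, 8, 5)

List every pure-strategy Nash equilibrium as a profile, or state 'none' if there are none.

(A,P,X): not NE [P1→C gives 5>2; P2→S gives 6>4; P3→Y gives 5>1]
(A,P,Y): not NE [P2→R gives 8>7]
(A,P,Z): not NE [P1→C gives 7>0; P3→Y gives 5>0]
(A,Q,X): not NE [P1→C gives 7>6; P2→S gives 6>3; P3→Y gives 8>6]
(A,Q,Y): not NE [P1→C gives 6>3; P2→R gives 8>0]
(A,Q,Z): not NE [P1→C gives 9>1; P2→P gives 8>2; P3→Y gives 8>3]
(A,R,X): not NE [P1→C gives 9>7; P2→S gives 6>0]
(A,R,Y): not NE [P1→B gives 3>1; P3→X gives 8>7]
(A,R,Z): not NE [P2→P gives 8>4; P3→X gives 8>3]
(A,S,X): not NE [P3→Z gives 10>7]
(A,S,Y): not NE [P1→B gives 8>0; P2→R gives 8>1; P3→Z gives 10>7]
(A,S,Z): not NE [P2→P gives 8>5]
(B,P,X): not NE [P1→C gives 5>3; P2→S gives 7>5; P3→Z gives 9>8]
(B,P,Y): not NE [P1→C gives 8>1; P3→Z gives 9>6]
(B,P,Z): NE
(B,Q,X): not NE [P1→C gives 7>1; P2→S gives 7>2; P3→Y gives 4>2]
(B,Q,Y): not NE [P1→C gives 6>4; P2→P gives 7>6]
(B,Q,Z): not NE [P1→C gives 9>2; P3→Y gives 4>2]
(B,R,X): not NE [P1→C gives 9>1; P2→S gives 7>4; P3→Y gives 8>0]
(B,R,Y): not NE [P2→P gives 7>4]
(B,R,Z): not NE [P1→A gives 4>3; P2→Q gives 8>5; P3→Y gives 8>2]
(B,S,X): not NE [P1→A gives 7>6; P3→Y gives 8>2]
(B,S,Y): not NE [P2→P gives 7>0]
(B,S,Z): not NE [P1→A gives 6>3; P2→Q gives 8>0; P3→Y gives 8>5]
(C,P,X): not NE [P2→R gives 10>5; P3→Y gives 4>2]
(C,P,Y): not NE [P2→R gives 7>6]
(C,P,Z): not NE [P2→S gives 8>7; P3→Y gives 4>1]
(C,Q,X): not NE [P2→R gives 10>3]
(C,Q,Y): not NE [P2→R gives 7>5; P3→X gives 7>4]
(C,Q,Z): not NE [P2→S gives 8>5; P3→X gives 7>6]
(C,R,X): NE
(C,R,Y): not NE [P1→B gives 3>0; P3→Z gives 8>2]
(C,R,Z): not NE [P1→A gives 4>3]
(C,S,X): not NE [P1→A gives 7>6; P2→R gives 10>8; P3→Z gives 5>1]
(C,S,Y): not NE [P1→B gives 8>2; P2→R gives 7>0; P3→Z gives 5>1]
(C,S,Z): not NE [P1→A gives 6>4]

Nash profiles: (B,P,Z), (C,R,X)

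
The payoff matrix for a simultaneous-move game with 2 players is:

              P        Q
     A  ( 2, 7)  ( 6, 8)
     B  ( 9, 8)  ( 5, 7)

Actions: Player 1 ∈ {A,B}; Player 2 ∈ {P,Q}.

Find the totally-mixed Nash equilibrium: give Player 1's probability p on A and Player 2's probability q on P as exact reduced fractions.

P1 indiff ⇒ q·2+(1-q)·6 = q·9+(1-q)·5 ⇒ q(-7) = (1-q)(-1) ⇒ q = 1/8
P2 indiff ⇒ p·7+(1-p)·8 = p·8+(1-p)·7 ⇒ p(-1) = (1-p)(-1) ⇒ p = 1/2

P1 mixes 1/2 on A; P2 mixes 1/8 on P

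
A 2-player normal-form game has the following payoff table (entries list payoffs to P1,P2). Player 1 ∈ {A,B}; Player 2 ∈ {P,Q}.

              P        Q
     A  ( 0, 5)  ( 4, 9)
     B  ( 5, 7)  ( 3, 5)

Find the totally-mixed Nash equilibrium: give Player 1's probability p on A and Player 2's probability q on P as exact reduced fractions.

P1 indiff ⇒ q·0+(1-q)·4 = q·5+(1-q)·3 ⇒ q(-5) = (1-q)(-1) ⇒ q = 1/6
P2 indiff ⇒ p·5+(1-p)·7 = p·9+(1-p)·5 ⇒ p(-4) = (1-p)(-2) ⇒ p = 1/3

p=1/3, q=1/6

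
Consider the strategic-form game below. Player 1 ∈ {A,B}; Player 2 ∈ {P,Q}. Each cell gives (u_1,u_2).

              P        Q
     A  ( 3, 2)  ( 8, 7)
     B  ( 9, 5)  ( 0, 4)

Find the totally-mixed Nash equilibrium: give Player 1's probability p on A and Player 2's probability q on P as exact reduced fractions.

P1 indiff ⇒ q·3+(1-q)·8 = q·9+(1-q)·0 ⇒ q(-6) = (1-q)(-8) ⇒ q = 4/7
P2 indiff ⇒ p·2+(1-p)·5 = p·7+(1-p)·4 ⇒ p(-5) = (1-p)(-1) ⇒ p = 1/6

P1 mixes 1/6 on A; P2 mixes 4/7 on P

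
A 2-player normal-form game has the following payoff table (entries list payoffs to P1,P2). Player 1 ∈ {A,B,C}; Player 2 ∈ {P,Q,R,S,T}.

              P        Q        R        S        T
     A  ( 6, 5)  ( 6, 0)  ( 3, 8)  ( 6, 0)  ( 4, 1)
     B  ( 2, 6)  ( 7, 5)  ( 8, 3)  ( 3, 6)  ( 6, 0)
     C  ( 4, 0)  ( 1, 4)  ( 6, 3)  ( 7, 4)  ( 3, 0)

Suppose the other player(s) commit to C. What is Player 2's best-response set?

BR_2 = {Q,S}

u_2(P vs C) = 0
u_2(Q vs C) = 4
u_2(R vs C) = 3
u_2(S vs C) = 4
u_2(T vs C) = 0
max payoff 4 at {Q,S}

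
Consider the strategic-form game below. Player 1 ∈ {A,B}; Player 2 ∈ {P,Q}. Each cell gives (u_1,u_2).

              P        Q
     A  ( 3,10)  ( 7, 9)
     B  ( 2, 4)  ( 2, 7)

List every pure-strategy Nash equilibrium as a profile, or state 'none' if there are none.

(A,P): NE
(A,Q): not NE [P2→P gives 10>9]
(B,P): not NE [P1→A gives 3>2; P2→Q gives 7>4]
(B,Q): not NE [P1→A gives 7>2]

PSNE = {(A,P)}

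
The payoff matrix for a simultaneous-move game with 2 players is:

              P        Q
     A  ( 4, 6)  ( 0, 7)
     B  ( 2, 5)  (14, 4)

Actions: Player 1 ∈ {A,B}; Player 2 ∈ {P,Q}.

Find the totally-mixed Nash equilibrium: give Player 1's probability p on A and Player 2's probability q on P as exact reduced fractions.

P1 indiff ⇒ q·4+(1-q)·0 = q·2+(1-q)·14 ⇒ q(2) = (1-q)(14) ⇒ q = 7/8
P2 indiff ⇒ p·6+(1-p)·5 = p·7+(1-p)·4 ⇒ p(-1) = (1-p)(-1) ⇒ p = 1/2

p=1/2, q=7/8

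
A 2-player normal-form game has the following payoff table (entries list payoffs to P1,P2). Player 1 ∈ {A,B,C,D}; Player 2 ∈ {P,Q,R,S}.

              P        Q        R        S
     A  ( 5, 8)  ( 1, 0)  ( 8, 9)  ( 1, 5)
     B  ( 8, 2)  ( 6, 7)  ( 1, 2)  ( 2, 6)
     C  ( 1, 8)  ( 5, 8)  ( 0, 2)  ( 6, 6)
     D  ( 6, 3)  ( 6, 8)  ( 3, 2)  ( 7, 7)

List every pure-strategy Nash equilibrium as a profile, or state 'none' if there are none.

PSNE = {(A,R), (B,Q), (D,Q)}

(A,P): not NE [P1→B gives 8>5; P2→R gives 9>8]
(A,Q): not NE [P1→D gives 6>1; P2→R gives 9>0]
(A,R): NE
(A,S): not NE [P1→D gives 7>1; P2→R gives 9>5]
(B,P): not NE [P2→Q gives 7>2]
(B,Q): NE
(B,R): not NE [P1→A gives 8>1; P2→Q gives 7>2]
(B,S): not NE [P1→D gives 7>2; P2→Q gives 7>6]
(C,P): not NE [P1→B gives 8>1]
(C,Q): not NE [P1→D gives 6>5]
(C,R): not NE [P1→A gives 8>0; P2→Q gives 8>2]
(C,S): not NE [P1→D gives 7>6; P2→Q gives 8>6]
(D,P): not NE [P1→B gives 8>6; P2→Q gives 8>3]
(D,Q): NE
(D,R): not NE [P1→A gives 8>3; P2→Q gives 8>2]
(D,S): not NE [P2→Q gives 8>7]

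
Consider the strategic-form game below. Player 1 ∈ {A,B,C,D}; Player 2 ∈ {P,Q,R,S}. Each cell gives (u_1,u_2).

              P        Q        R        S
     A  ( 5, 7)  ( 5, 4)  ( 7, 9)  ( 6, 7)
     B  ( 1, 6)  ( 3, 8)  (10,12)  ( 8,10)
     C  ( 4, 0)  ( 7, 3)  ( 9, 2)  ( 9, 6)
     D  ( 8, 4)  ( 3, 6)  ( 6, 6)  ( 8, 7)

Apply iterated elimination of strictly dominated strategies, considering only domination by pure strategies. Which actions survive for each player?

P2 drop P (R beats it: A:9>7 B:12>6 C:2>0 D:6>4)
P1 drop A (C beats it: Q:7>5 R:9>7 S:9>6)
P1 drop D (C beats it: Q:7>3 R:9>6 S:9>8)
P2 drop Q (S beats it: B:10>8 C:6>3)
P1→{B,C} P2→{R,S}

IESDS → P1:{B,C} P2:{R,S}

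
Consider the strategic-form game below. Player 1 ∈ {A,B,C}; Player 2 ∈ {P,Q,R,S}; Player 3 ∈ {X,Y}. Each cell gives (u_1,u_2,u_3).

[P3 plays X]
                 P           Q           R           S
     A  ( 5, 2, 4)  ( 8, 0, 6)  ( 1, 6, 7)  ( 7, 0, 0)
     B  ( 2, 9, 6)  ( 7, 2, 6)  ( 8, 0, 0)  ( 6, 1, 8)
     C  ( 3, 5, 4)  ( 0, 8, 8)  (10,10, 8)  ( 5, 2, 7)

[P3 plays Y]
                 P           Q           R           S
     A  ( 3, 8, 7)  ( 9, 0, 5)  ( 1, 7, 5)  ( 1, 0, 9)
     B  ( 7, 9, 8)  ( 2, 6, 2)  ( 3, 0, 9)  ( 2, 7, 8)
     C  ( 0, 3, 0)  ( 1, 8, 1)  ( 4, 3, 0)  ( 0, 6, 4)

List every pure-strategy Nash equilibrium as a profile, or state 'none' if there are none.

(A,P,X): not NE [P2→R gives 6>2; P3→Y gives 7>4]
(A,P,Y): not NE [P1→B gives 7>3]
(A,Q,X): not NE [P2→R gives 6>0]
(A,Q,Y): not NE [P2→P gives 8>0; P3→X gives 6>5]
(A,R,X): not NE [P1→C gives 10>1]
(A,R,Y): not NE [P1→C gives 4>1; P2→P gives 8>7; P3→X gives 7>5]
(A,S,X): not NE [P2→R gives 6>0; P3→Y gives 9>0]
(A,S,Y): not NE [P1→B gives 2>1; P2→P gives 8>0]
(B,P,X): not NE [P1→A gives 5>2; P3→Y gives 8>6]
(B,P,Y): NE
(B,Q,X): not NE [P1→A gives 8>7; P2→P gives 9>2]
(B,Q,Y): not NE [P1→A gives 9>2; P2→P gives 9>6; P3→X gives 6>2]
(B,R,X): not NE [P1→C gives 10>8; P2→P gives 9>0; P3→Y gives 9>0]
(B,R,Y): not NE [P1→C gives 4>3; P2→P gives 9>0]
(B,S,X): not NE [P1→A gives 7>6; P2→P gives 9>1]
(B,S,Y): not NE [P2→P gives 9>7]
(C,P,X): not NE [P1→A gives 5>3; P2→R gives 10>5]
(C,P,Y): not NE [P1→B gives 7>0; P2→Q gives 8>3; P3→X gives 4>0]
(C,Q,X): not NE [P1→A gives 8>0; P2→R gives 10>8]
(C,Q,Y): not NE [P1→A gives 9>1; P3→X gives 8>1]
(C,R,X): NE
(C,R,Y): not NE [P2→Q gives 8>3; P3→X gives 8>0]
(C,S,X): not NE [P1→A gives 7>5; P2→R gives 10>2]
(C,S,Y): not NE [P1→B gives 2>0; P2→Q gives 8>6; P3→X gives 7>4]

Nash profiles: (B,P,Y), (C,R,X)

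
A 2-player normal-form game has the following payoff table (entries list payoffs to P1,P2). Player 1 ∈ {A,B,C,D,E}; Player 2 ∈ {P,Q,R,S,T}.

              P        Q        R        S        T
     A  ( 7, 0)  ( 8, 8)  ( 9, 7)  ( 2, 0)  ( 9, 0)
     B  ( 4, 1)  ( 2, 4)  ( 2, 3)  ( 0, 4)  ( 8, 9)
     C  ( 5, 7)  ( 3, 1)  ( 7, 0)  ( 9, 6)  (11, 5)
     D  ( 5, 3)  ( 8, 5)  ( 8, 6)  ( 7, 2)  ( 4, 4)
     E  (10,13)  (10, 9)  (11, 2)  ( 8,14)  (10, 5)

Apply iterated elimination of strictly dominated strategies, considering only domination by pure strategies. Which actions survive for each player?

P1 drop A (E beats it: P:10>7 Q:10>8 R:11>9 S:8>2 T:10>9)
P1 drop B (C beats it: P:5>4 Q:3>2 R:7>2 S:9>0 T:11>8)
P1 drop D (E beats it: P:10>5 Q:10>8 R:11>8 S:8>7 T:10>4)
P2 drop Q (P beats it: C:7>1 E:13>9)
P2 drop R (P beats it: C:7>0 E:13>2)
P2 drop T (P beats it: C:7>5 E:13>5)
P1→{C,E} P2→{P,S}

IESDS → P1:{C,E} P2:{P,S}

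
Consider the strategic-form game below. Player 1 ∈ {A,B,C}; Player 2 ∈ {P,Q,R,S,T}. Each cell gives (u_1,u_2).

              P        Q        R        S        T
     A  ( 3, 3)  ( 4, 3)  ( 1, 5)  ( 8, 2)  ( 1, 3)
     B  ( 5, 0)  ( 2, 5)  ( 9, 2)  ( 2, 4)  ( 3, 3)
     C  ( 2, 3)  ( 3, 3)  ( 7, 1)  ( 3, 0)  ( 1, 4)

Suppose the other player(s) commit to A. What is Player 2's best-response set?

u_2(P vs A) = 3
u_2(Q vs A) = 3
u_2(R vs A) = 5
u_2(S vs A) = 2
u_2(T vs A) = 3
max payoff 5 at {R}

P2 best: {R}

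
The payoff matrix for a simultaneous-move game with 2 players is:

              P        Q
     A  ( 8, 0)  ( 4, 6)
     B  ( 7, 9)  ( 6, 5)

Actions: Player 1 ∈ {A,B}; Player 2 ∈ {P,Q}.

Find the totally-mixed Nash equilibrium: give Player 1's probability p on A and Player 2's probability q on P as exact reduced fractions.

p=2/5, q=2/3

P1 indiff ⇒ q·8+(1-q)·4 = q·7+(1-q)·6 ⇒ q(1) = (1-q)(2) ⇒ q = 2/3
P2 indiff ⇒ p·0+(1-p)·9 = p·6+(1-p)·5 ⇒ p(-6) = (1-p)(-4) ⇒ p = 2/5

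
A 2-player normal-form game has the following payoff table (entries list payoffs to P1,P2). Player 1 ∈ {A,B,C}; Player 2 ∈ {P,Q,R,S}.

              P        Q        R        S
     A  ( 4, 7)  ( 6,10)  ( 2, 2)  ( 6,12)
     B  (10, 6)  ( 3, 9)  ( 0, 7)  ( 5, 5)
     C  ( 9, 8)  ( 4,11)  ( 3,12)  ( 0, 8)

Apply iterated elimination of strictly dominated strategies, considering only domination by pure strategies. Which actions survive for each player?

P2 drop P (Q beats it: A:10>7 B:9>6 C:11>8)
P1 drop B (A beats it: Q:6>3 R:2>0 S:6>5)
P1→{A,C} P2→{Q,R,S}

Remaining: P1:{A,C} P2:{Q,R,S}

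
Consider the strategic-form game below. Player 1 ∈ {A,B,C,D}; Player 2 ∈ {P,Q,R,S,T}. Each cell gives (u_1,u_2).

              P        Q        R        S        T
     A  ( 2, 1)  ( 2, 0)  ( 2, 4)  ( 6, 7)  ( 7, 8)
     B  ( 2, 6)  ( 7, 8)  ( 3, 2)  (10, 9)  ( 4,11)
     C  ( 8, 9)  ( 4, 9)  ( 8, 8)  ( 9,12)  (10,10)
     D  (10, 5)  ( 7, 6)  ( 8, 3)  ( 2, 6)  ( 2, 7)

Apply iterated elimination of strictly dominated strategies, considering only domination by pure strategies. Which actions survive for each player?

P1 drop A (C beats it: P:8>2 Q:4>2 R:8>2 S:9>6 T:10>7)
P2 drop P (S beats it: B:9>6 C:12>9 D:6>5)
P2 drop Q (T beats it: B:11>8 C:10>9 D:7>6)
P2 drop R (S beats it: B:9>2 C:12>8 D:6>3)
P1 drop D (B beats it: S:10>2 T:4>2)
P1→{B,C} P2→{S,T}

IESDS → P1:{B,C} P2:{S,T}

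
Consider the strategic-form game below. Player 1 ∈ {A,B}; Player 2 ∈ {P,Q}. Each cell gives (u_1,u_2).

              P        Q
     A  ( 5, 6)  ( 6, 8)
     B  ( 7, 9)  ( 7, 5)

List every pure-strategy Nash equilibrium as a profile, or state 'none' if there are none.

(A,P): not NE [P1→B gives 7>5; P2→Q gives 8>6]
(A,Q): not NE [P1→B gives 7>6]
(B,P): NE
(B,Q): not NE [P2→P gives 9>5]

Nash profiles: (B,P)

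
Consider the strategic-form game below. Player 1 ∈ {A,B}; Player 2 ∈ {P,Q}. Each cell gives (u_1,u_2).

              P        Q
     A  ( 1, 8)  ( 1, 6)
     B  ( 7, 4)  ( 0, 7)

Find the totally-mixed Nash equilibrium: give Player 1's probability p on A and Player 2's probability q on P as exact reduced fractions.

(p,q) = (3/5, 1/7)

P1 indiff ⇒ q·1+(1-q)·1 = q·7+(1-q)·0 ⇒ q(-6) = (1-q)(-1) ⇒ q = 1/7
P2 indiff ⇒ p·8+(1-p)·4 = p·6+(1-p)·7 ⇒ p(2) = (1-p)(3) ⇒ p = 3/5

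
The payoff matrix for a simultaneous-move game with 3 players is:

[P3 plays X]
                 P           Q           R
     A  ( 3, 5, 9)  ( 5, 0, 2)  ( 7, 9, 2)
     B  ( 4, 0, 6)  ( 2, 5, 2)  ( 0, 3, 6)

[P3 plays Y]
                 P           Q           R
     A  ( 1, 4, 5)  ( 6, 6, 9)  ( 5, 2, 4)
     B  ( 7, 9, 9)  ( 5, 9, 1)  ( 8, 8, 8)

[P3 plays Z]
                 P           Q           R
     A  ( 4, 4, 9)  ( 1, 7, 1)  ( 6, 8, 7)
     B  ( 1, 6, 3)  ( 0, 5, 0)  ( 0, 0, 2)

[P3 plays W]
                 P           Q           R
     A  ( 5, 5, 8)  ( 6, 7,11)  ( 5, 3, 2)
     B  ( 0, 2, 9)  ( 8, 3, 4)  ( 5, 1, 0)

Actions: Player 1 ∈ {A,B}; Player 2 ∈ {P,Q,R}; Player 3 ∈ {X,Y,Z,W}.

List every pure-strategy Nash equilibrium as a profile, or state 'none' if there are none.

(A,P,X): not NE [P1→B gives 4>3; P2→R gives 9>5]
(A,P,Y): not NE [P1→B gives 7>1; P2→Q gives 6>4; P3→Z gives 9>5]
(A,P,Z): not NE [P2→R gives 8>4]
(A,P,W): not NE [P2→Q gives 7>5; P3→Z gives 9>8]
(A,Q,X): not NE [P2→R gives 9>0; P3→W gives 11>2]
(A,Q,Y): not NE [P3→W gives 11>9]
(A,Q,Z): not NE [P2→R gives 8>7; P3→W gives 11>1]
(A,Q,W): not NE [P1→B gives 8>6]
(A,R,X): not NE [P3→Z gives 7>2]
(A,R,Y): not NE [P1→B gives 8>5; P2→Q gives 6>2; P3→Z gives 7>4]
(A,R,Z): NE
(A,R,W): not NE [P2→Q gives 7>3; P3→Z gives 7>2]
(B,P,X): not NE [P2→Q gives 5>0; P3→W gives 9>6]
(B,P,Y): NE
(B,P,Z): not NE [P1→A gives 4>1; P3→W gives 9>3]
(B,P,W): not NE [P1→A gives 5>0; P2→Q gives 3>2]
(B,Q,X): not NE [P1→A gives 5>2; P3→W gives 4>2]
(B,Q,Y): not NE [P1→A gives 6>5; P3→W gives 4>1]
(B,Q,Z): not NE [P1→A gives 1>0; P2→P gives 6>5; P3→W gives 4>0]
(B,Q,W): NE
(B,R,X): not NE [P1→A gives 7>0; P2→Q gives 5>3; P3→Y gives 8>6]
(B,R,Y): not NE [P2→Q gives 9>8]
(B,R,Z): not NE [P1→A gives 6>0; P2→P gives 6>0; P3→Y gives 8>2]
(B,R,W): not NE [P2→Q gives 3>1; P3→Y gives 8>0]

NE set: (A,R,Z), (B,P,Y), (B,Q,W)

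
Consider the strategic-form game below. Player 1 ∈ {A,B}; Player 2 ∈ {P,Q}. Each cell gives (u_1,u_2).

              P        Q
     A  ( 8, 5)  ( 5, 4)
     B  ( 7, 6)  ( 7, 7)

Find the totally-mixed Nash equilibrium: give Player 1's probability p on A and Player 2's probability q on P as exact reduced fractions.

P1 indiff ⇒ q·8+(1-q)·5 = q·7+(1-q)·7 ⇒ q(1) = (1-q)(2) ⇒ q = 2/3
P2 indiff ⇒ p·5+(1-p)·6 = p·4+(1-p)·7 ⇒ p(1) = (1-p)(1) ⇒ p = 1/2

(p,q) = (1/2, 2/3)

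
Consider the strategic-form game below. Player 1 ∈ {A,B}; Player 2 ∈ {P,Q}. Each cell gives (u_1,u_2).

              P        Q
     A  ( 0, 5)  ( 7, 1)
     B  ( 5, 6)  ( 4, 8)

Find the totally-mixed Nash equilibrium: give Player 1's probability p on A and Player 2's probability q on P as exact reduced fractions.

P1 indiff ⇒ q·0+(1-q)·7 = q·5+(1-q)·4 ⇒ q(-5) = (1-q)(-3) ⇒ q = 3/8
P2 indiff ⇒ p·5+(1-p)·6 = p·1+(1-p)·8 ⇒ p(4) = (1-p)(2) ⇒ p = 1/3

p=1/3, q=3/8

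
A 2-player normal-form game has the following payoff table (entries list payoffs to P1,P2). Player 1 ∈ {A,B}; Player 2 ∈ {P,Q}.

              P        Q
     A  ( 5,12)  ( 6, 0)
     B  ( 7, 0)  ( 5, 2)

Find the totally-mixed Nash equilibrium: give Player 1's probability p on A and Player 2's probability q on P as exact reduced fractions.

P1 indiff ⇒ q·5+(1-q)·6 = q·7+(1-q)·5 ⇒ q(-2) = (1-q)(-1) ⇒ q = 1/3
P2 indiff ⇒ p·12+(1-p)·0 = p·0+(1-p)·2 ⇒ p(12) = (1-p)(2) ⇒ p = 1/7

(p,q) = (1/7, 1/3)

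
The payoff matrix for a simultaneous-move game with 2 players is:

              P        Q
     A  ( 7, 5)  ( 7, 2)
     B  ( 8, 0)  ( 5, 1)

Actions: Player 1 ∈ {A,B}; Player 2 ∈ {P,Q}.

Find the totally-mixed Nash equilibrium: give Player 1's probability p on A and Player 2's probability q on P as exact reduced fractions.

P1 indiff ⇒ q·7+(1-q)·7 = q·8+(1-q)·5 ⇒ q(-1) = (1-q)(-2) ⇒ q = 2/3
P2 indiff ⇒ p·5+(1-p)·0 = p·2+(1-p)·1 ⇒ p(3) = (1-p)(1) ⇒ p = 1/4

p=1/4, q=2/3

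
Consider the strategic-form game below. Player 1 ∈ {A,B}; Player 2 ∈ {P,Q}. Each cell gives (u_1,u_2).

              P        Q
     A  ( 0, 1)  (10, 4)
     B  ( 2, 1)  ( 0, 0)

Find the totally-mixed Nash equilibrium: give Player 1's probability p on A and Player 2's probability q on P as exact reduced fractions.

P1 indiff ⇒ q·0+(1-q)·10 = q·2+(1-q)·0 ⇒ q(-2) = (1-q)(-10) ⇒ q = 5/6
P2 indiff ⇒ p·1+(1-p)·1 = p·4+(1-p)·0 ⇒ p(-3) = (1-p)(-1) ⇒ p = 1/4

(p,q) = (1/4, 5/6)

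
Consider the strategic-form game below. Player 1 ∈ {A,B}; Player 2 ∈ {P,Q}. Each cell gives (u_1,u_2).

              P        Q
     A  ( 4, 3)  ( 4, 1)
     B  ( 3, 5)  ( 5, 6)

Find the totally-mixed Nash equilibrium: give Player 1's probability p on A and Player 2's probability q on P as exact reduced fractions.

(p,q) = (1/3, 1/2)

P1 indiff ⇒ q·4+(1-q)·4 = q·3+(1-q)·5 ⇒ q(1) = (1-q)(1) ⇒ q = 1/2
P2 indiff ⇒ p·3+(1-p)·5 = p·1+(1-p)·6 ⇒ p(2) = (1-p)(1) ⇒ p = 1/3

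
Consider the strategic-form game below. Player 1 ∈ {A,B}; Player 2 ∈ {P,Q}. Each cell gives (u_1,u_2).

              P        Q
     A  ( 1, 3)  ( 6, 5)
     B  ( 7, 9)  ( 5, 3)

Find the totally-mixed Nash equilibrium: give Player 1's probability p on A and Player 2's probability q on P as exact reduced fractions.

p=3/4, q=1/7

P1 indiff ⇒ q·1+(1-q)·6 = q·7+(1-q)·5 ⇒ q(-6) = (1-q)(-1) ⇒ q = 1/7
P2 indiff ⇒ p·3+(1-p)·9 = p·5+(1-p)·3 ⇒ p(-2) = (1-p)(-6) ⇒ p = 3/4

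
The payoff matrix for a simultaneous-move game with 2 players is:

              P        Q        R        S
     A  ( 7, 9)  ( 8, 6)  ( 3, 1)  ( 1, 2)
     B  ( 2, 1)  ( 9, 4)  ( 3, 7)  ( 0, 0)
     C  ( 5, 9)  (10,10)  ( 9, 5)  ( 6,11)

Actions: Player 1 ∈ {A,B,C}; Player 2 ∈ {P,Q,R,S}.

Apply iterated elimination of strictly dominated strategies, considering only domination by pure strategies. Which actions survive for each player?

P1 drop B (C beats it: P:5>2 Q:10>9 R:9>3 S:6>0)
P2 drop R (P beats it: A:9>1 C:9>5)
P1→{A,C} P2→{P,Q,S}

IESDS → P1:{A,C} P2:{P,Q,S}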